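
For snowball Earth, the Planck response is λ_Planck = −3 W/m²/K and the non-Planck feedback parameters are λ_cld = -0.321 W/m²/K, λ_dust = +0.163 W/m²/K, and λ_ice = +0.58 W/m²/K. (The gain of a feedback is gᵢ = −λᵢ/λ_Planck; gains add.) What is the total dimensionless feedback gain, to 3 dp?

Convert to gains: g_cld = -0.321/3 = -0.107; g_dust = 0.163/3 = 0.05433; g_ice = 0.58/3 = 0.1933.
Total gain g = 0.14063.

0.141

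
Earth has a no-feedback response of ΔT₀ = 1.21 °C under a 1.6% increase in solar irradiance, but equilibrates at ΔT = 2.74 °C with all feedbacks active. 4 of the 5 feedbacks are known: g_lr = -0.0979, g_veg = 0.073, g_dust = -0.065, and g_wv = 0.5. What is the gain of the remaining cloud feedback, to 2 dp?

Amplification A = ΔT/ΔT₀ = 2.74/1.21 = 2.264.
Total gain g = 1 − 1/A = 1 − 1/2.264 = 0.5583.
Known gains sum to -0.0979 + 0.073 − 0.065 + 0.5 = 0.4101.
g_cld = 0.5583 − 0.4101 = 0.15.

0.15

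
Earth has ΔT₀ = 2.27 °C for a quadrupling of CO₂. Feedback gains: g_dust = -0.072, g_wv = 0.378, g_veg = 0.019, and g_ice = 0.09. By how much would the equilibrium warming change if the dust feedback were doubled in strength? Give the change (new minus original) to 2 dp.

-0.43 °C

Original: g = 0.415, ΔT = 2.27/(1−0.415) = 3.8803 °C.
With doubled dust: g' = 0.343, ΔT' = 2.27/(1−0.343) = 3.4551 °C.
Change = 3.4551 − 3.8803 = -0.43 °C.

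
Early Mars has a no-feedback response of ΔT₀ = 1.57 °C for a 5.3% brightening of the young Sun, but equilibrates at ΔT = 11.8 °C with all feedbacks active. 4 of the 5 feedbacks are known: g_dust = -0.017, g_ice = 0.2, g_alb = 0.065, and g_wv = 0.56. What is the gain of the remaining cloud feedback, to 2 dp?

0.06

Amplification A = ΔT/ΔT₀ = 11.8/1.57 = 7.516.
Total gain g = 1 − 1/A = 1 − 1/7.516 = 0.867.
Known gains sum to -0.017 + 0.2 + 0.065 + 0.56 = 0.808.
g_cld = 0.867 − 0.808 = 0.06.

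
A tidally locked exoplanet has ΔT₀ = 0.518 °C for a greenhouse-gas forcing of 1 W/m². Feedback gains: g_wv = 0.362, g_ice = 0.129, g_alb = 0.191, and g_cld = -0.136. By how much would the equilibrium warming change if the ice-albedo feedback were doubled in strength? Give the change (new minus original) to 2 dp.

0.45 °C

Original: g = 0.546, ΔT = 0.518/(1−0.546) = 1.1410 °C.
With doubled ice-albedo: g' = 0.675, ΔT' = 0.518/(1−0.675) = 1.5938 °C.
Change = 1.5938 − 1.1410 = 0.45 °C.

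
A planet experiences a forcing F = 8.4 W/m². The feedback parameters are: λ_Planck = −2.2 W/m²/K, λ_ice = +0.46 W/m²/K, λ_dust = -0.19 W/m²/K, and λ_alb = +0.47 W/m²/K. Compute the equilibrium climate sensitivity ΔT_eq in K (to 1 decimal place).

5.8 K

Net feedback parameter λ = (−2.2) + (+0.46) + (-0.19) + (+0.47) = -1.46 W/m²/K.
ΔT = −F/λ = −8.4/(-1.46) = 5.8 K.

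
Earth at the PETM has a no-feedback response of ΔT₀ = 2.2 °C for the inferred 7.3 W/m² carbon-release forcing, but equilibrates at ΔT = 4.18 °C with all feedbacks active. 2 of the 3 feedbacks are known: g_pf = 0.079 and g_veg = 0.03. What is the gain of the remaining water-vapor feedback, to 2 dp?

Amplification A = ΔT/ΔT₀ = 4.18/2.2 = 1.9.
Total gain g = 1 − 1/A = 1 − 1/1.9 = 0.4737.
Known gains sum to 0.079 + 0.03 = 0.109.
g_wv = 0.4737 − 0.109 = 0.36.

0.36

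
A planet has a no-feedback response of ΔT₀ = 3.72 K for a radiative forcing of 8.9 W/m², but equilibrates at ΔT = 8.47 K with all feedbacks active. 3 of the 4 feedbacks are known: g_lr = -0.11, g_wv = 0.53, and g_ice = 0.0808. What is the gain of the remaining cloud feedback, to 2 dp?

Amplification A = ΔT/ΔT₀ = 8.47/3.72 = 2.277.
Total gain g = 1 − 1/A = 1 − 1/2.277 = 0.5608.
Known gains sum to -0.11 + 0.53 + 0.0808 = 0.5008.
g_cld = 0.5608 − 0.5008 = 0.06.

0.06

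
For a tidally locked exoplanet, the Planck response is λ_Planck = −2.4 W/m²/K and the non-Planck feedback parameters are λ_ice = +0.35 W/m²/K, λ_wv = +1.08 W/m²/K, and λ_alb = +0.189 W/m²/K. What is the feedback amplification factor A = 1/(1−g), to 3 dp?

3.073

Convert to gains: g_ice = 0.35/2.4 = 0.1458; g_wv = 1.08/2.4 = 0.45; g_alb = 0.189/2.4 = 0.07875.
Total gain g = 0.67455.
A = 1/(1 − 0.67455) = 3.073.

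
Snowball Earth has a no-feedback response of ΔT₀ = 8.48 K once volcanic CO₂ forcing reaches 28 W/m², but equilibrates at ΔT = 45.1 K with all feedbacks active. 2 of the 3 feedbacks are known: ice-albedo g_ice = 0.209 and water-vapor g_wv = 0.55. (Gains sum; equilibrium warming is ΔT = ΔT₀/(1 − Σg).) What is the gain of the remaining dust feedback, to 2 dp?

Amplification A = ΔT/ΔT₀ = 45.1/8.48 = 5.318.
Total gain g = 1 − 1/A = 1 − 1/5.318 = 0.812.
Known gains sum to 0.209 + 0.55 = 0.759.
g_dust = 0.812 − 0.759 = 0.05.

0.05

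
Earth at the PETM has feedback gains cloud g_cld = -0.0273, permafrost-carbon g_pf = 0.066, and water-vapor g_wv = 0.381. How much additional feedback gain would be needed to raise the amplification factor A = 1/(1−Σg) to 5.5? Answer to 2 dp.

Current total gain = 0.4197.
Target gain for A = 5.5: g* = 1 − 1/5.5 = 0.8182.
Additional gain needed = 0.8182 − 0.4197 = 0.40.

0.40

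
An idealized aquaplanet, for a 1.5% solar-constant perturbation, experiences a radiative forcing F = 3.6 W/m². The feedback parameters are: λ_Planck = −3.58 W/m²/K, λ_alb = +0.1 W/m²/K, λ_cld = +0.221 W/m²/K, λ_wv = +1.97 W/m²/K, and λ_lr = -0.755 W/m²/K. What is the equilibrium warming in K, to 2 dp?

Net feedback parameter λ = (−3.58) + (+0.1) + (+0.221) + (+1.97) + (-0.755) = -2.044 W/m²/K.
ΔT = −F/λ = −3.6/(-2.044) = 1.76 K.

1.76 K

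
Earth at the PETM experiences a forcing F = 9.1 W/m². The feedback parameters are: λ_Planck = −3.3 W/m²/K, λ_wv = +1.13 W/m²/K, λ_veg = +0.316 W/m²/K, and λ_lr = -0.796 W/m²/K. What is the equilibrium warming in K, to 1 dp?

Net feedback parameter λ = (−3.3) + (+1.13) + (+0.316) + (-0.796) = -2.65 W/m²/K.
ΔT = −F/λ = −9.1/(-2.65) = 3.4 K.

3.4 K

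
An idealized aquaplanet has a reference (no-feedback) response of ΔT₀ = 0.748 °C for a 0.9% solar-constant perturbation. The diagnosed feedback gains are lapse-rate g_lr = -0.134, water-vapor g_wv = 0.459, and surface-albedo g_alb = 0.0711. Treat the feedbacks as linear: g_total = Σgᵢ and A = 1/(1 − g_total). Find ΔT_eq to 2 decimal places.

Total gain g = -0.134 + 0.459 + 0.0711 = 0.3961.
Amplification A = 1/(1 − 0.3961) = 1.656.
ΔT = 0.748 × 1.656 = 1.24 °C.

1.24 °C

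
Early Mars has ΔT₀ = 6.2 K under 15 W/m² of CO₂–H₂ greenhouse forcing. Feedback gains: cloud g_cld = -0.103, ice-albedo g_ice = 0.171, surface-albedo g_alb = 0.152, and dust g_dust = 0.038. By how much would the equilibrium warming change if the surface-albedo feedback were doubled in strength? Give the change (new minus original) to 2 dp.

Original: g = 0.258, ΔT = 6.2/(1−0.258) = 8.3558 K.
With doubled surface-albedo: g' = 0.41, ΔT' = 6.2/(1−0.41) = 10.5085 K.
Change = 10.5085 − 8.3558 = 2.15 K.

2.15 K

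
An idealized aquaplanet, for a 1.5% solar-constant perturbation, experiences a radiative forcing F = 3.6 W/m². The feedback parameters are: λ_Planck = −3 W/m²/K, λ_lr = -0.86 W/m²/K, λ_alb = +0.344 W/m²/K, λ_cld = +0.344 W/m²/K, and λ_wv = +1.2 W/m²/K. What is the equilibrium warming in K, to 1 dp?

Net feedback parameter λ = (−3) + (-0.86) + (+0.344) + (+0.344) + (+1.2) = -1.972 W/m²/K.
ΔT = −F/λ = −3.6/(-1.972) = 1.8 K.

1.8 K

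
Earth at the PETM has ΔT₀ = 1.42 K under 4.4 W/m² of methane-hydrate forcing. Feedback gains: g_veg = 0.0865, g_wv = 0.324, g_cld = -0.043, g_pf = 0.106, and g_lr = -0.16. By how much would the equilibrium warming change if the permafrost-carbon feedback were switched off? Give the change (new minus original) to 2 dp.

-0.28 K

Original: g = 0.3135, ΔT = 1.42/(1−0.3135) = 2.0685 K.
Without permafrost-carbon: g' = 0.2075, ΔT' = 1.42/(1−0.2075) = 1.7918 K.
Change = 1.7918 − 2.0685 = -0.28 K.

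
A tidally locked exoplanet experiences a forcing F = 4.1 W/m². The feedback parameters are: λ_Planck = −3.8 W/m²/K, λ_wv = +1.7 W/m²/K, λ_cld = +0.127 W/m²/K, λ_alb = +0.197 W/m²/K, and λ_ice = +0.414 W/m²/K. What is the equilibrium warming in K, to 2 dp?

Net feedback parameter λ = (−3.8) + (+1.7) + (+0.127) + (+0.197) + (+0.414) = -1.362 W/m²/K.
ΔT = −F/λ = −4.1/(-1.362) = 3.01 K.

3.01 K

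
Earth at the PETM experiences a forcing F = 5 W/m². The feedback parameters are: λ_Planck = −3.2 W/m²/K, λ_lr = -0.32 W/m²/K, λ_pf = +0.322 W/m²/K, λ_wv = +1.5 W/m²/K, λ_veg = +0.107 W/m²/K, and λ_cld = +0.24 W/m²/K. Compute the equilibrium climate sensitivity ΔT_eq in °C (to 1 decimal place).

Net feedback parameter λ = (−3.2) + (-0.32) + (+0.322) + (+1.5) + (+0.107) + (+0.24) = -1.351 W/m²/K.
ΔT = −F/λ = −5/(-1.351) = 3.7 °C.

3.7 °C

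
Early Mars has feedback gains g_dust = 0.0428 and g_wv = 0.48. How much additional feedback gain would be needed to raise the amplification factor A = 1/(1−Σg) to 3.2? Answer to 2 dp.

0.16

Current total gain = 0.5228.
Target gain for A = 3.2: g* = 1 − 1/3.2 = 0.6875.
Additional gain needed = 0.6875 − 0.5228 = 0.16.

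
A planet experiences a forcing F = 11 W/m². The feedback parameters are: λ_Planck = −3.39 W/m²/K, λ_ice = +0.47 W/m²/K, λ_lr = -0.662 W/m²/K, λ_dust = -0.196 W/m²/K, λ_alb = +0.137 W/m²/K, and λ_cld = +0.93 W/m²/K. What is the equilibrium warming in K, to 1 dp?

Net feedback parameter λ = (−3.39) + (+0.47) + (-0.662) + (-0.196) + (+0.137) + (+0.93) = -2.711 W/m²/K.
ΔT = −F/λ = −11/(-2.711) = 4.1 K.

4.1 K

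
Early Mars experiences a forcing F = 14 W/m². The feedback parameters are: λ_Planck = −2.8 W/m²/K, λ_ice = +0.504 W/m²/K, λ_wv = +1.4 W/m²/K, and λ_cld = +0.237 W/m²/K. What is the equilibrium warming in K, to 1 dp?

21.2 K

Net feedback parameter λ = (−2.8) + (+0.504) + (+1.4) + (+0.237) = -0.659 W/m²/K.
ΔT = −F/λ = −14/(-0.659) = 21.2 K.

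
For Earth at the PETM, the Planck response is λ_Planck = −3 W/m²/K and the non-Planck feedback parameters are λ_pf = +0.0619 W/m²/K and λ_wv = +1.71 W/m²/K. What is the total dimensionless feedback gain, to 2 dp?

0.59

Convert to gains: g_pf = 0.0619/3 = 0.02063; g_wv = 1.71/3 = 0.57.
Total gain g = 0.59063.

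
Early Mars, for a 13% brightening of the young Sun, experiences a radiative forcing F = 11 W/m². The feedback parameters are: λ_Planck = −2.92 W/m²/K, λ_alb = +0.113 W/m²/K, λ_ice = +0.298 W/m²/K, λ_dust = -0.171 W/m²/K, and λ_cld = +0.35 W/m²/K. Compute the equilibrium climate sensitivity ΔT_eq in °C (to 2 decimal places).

4.72 °C

Net feedback parameter λ = (−2.92) + (+0.113) + (+0.298) + (-0.171) + (+0.35) = -2.33 W/m²/K.
ΔT = −F/λ = −11/(-2.33) = 4.72 °C.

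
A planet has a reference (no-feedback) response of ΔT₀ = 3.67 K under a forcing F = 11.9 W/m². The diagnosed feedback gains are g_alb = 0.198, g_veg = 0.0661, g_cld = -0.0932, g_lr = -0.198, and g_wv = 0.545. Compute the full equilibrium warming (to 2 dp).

Total gain g = 0.198 + 0.0661 − 0.0932 − 0.198 + 0.545 = 0.5179.
Amplification A = 1/(1 − 0.5179) = 2.074.
ΔT = 3.67 × 2.074 = 7.61 K.

7.61 K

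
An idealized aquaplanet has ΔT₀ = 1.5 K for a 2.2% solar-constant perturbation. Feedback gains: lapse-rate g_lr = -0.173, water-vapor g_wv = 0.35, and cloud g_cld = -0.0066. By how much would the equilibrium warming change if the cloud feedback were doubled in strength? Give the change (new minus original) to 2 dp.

Original: g = 0.1704, ΔT = 1.5/(1−0.1704) = 1.8081 K.
With doubled cloud: g' = 0.1638, ΔT' = 1.5/(1−0.1638) = 1.7938 K.
Change = 1.7938 − 1.8081 = -0.01 K.

-0.01 K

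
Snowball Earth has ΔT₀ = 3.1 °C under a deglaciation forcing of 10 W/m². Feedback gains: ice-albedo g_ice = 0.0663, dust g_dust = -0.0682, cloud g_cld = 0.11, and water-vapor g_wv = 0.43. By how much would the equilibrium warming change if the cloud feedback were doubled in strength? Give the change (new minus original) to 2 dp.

Original: g = 0.5381, ΔT = 3.1/(1−0.5381) = 6.7114 °C.
With doubled cloud: g' = 0.6481, ΔT' = 3.1/(1−0.6481) = 8.8093 °C.
Change = 8.8093 − 6.7114 = 2.10 °C.

2.10 °C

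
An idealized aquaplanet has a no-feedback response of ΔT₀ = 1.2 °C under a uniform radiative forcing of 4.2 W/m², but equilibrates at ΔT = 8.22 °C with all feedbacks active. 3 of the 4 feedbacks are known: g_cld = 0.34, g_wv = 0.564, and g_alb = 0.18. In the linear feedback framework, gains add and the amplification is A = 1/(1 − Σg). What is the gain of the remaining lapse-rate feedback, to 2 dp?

Amplification A = ΔT/ΔT₀ = 8.22/1.2 = 6.85.
Total gain g = 1 − 1/A = 1 − 1/6.85 = 0.854.
Known gains sum to 0.34 + 0.564 + 0.18 = 1.084.
g_lr = 0.854 − 1.084 = -0.23.

-0.23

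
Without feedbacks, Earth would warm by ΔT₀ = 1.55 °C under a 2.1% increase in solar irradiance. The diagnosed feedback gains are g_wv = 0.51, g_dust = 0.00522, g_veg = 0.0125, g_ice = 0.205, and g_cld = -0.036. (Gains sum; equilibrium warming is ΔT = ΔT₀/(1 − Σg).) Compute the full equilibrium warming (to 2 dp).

5.11 °C

Total gain g = 0.51 + 0.00522 + 0.0125 + 0.205 − 0.036 = 0.69672.
Amplification A = 1/(1 − 0.69672) = 3.297.
ΔT = 1.55 × 3.297 = 5.11 °C.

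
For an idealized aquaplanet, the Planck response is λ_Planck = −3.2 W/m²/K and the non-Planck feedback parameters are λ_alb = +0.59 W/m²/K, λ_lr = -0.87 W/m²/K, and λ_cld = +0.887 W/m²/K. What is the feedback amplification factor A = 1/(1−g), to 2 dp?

Convert to gains: g_alb = 0.59/3.2 = 0.1844; g_lr = -0.87/3.2 = -0.2719; g_cld = 0.887/3.2 = 0.2772.
Total gain g = 0.1897.
A = 1/(1 − 0.1897) = 1.23.

1.23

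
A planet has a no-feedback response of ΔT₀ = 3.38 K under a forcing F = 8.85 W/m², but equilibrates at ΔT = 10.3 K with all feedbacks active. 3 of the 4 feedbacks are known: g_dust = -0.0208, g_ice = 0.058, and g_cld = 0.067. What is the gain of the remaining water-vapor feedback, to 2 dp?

Amplification A = ΔT/ΔT₀ = 10.3/3.38 = 3.047.
Total gain g = 1 − 1/A = 1 − 1/3.047 = 0.6718.
Known gains sum to -0.0208 + 0.058 + 0.067 = 0.1042.
g_wv = 0.6718 − 0.1042 = 0.57.

0.57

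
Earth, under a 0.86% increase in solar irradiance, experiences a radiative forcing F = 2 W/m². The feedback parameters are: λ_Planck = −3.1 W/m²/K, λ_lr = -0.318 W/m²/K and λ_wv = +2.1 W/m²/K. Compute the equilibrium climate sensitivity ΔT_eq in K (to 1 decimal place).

1.5 K

Net feedback parameter λ = (−3.1) + (-0.318) + (+2.1) = -1.318 W/m²/K.
ΔT = −F/λ = −2/(-1.318) = 1.5 K.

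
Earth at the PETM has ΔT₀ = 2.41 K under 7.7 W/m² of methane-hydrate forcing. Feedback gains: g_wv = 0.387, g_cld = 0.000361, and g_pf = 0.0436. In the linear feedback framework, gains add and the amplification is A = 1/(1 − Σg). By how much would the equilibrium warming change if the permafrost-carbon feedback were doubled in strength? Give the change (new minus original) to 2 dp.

Original: g = 0.430961, ΔT = 2.41/(1−0.430961) = 4.2352 K.
With doubled permafrost-carbon: g' = 0.474561, ΔT' = 2.41/(1−0.474561) = 4.5866 K.
Change = 4.5866 − 4.2352 = 0.35 K.

0.35 K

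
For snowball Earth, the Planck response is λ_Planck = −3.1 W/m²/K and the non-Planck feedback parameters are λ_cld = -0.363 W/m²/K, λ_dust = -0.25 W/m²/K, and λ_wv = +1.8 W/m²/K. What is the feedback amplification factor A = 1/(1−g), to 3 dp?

Convert to gains: g_cld = -0.363/3.1 = -0.1171; g_dust = -0.25/3.1 = -0.08065; g_wv = 1.8/3.1 = 0.5806.
Total gain g = 0.38285.
A = 1/(1 − 0.38285) = 1.620.

1.620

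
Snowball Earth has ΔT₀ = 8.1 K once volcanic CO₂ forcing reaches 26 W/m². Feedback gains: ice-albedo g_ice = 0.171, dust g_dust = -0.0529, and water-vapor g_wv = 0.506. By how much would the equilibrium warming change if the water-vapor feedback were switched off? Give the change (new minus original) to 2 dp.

-12.36 K

Original: g = 0.6241, ΔT = 8.1/(1−0.6241) = 21.5483 K.
Without water-vapor: g' = 0.1181, ΔT' = 8.1/(1−0.1181) = 9.1847 K.
Change = 9.1847 − 21.5483 = -12.36 K.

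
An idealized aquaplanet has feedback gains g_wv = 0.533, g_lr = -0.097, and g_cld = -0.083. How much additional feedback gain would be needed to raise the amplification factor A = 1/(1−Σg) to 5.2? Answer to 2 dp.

0.45

Current total gain = 0.353.
Target gain for A = 5.2: g* = 1 − 1/5.2 = 0.8077.
Additional gain needed = 0.8077 − 0.353 = 0.45.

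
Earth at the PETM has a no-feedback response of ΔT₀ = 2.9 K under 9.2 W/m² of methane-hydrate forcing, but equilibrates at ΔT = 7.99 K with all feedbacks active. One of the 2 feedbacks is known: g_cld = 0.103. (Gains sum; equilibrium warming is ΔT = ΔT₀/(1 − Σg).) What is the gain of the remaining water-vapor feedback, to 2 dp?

0.53

Amplification A = ΔT/ΔT₀ = 7.99/2.9 = 2.755.
Total gain g = 1 − 1/A = 1 − 1/2.755 = 0.637.
The known gain is 0.103.
g_wv = 0.637 − 0.103 = 0.53.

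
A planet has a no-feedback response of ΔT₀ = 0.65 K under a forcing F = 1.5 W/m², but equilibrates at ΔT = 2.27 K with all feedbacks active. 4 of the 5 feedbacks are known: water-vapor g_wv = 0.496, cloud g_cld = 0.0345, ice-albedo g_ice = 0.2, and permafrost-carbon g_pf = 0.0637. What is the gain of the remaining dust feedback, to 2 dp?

Amplification A = ΔT/ΔT₀ = 2.27/0.65 = 3.492.
Total gain g = 1 − 1/A = 1 − 1/3.492 = 0.7136.
Known gains sum to 0.496 + 0.0345 + 0.2 + 0.0637 = 0.7942.
g_dust = 0.7136 − 0.7942 = -0.08.

-0.08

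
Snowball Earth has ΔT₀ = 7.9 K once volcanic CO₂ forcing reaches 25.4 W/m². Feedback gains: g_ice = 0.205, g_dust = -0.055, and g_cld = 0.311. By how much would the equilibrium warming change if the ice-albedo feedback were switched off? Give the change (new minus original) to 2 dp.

-4.04 K

Original: g = 0.461, ΔT = 7.9/(1−0.461) = 14.6568 K.
Without ice-albedo: g' = 0.256, ΔT' = 7.9/(1−0.256) = 10.6183 K.
Change = 10.6183 − 14.6568 = -4.04 K.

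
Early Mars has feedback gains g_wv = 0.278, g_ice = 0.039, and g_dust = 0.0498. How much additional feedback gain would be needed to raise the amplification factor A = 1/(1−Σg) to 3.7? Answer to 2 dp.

Current total gain = 0.3668.
Target gain for A = 3.7: g* = 1 − 1/3.7 = 0.7297.
Additional gain needed = 0.7297 − 0.3668 = 0.36.

0.36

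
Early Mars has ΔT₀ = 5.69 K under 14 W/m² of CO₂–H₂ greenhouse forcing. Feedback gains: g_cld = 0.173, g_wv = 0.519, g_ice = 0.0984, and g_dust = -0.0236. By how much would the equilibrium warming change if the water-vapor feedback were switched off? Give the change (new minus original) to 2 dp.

Original: g = 0.7668, ΔT = 5.69/(1−0.7668) = 24.3997 K.
Without water-vapor: g' = 0.2478, ΔT' = 5.69/(1−0.2478) = 7.5645 K.
Change = 7.5645 − 24.3997 = -16.84 K.

-16.84 K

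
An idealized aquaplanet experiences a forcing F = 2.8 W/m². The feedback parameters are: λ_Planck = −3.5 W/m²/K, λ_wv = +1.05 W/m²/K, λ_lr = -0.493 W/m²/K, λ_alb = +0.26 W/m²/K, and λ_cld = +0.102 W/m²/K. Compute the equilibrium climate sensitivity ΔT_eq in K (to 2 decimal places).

1.08 K

Net feedback parameter λ = (−3.5) + (+1.05) + (-0.493) + (+0.26) + (+0.102) = -2.581 W/m²/K.
ΔT = −F/λ = −2.8/(-2.581) = 1.08 K.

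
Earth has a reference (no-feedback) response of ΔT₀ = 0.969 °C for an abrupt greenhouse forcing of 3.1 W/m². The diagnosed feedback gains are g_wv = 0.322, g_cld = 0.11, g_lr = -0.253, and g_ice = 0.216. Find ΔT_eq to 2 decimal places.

Total gain g = 0.322 + 0.11 − 0.253 + 0.216 = 0.395.
Amplification A = 1/(1 − 0.395) = 1.653.
ΔT = 0.969 × 1.653 = 1.60 °C.

1.60 °C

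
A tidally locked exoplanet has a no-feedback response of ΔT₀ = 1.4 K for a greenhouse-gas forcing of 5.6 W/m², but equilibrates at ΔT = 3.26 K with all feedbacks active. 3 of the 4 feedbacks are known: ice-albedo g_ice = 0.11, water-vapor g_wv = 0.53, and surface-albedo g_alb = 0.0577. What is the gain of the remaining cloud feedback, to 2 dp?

Amplification A = ΔT/ΔT₀ = 3.26/1.4 = 2.329.
Total gain g = 1 − 1/A = 1 − 1/2.329 = 0.5706.
Known gains sum to 0.11 + 0.53 + 0.0577 = 0.6977.
g_cld = 0.5706 − 0.6977 = -0.13.

-0.13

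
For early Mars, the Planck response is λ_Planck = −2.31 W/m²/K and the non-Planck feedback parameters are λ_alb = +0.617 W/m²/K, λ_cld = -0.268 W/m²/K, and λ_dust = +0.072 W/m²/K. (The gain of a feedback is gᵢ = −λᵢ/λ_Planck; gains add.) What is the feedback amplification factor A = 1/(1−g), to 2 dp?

1.22

Convert to gains: g_alb = 0.617/2.31 = 0.2671; g_cld = -0.268/2.31 = -0.116; g_dust = 0.072/2.31 = 0.03117.
Total gain g = 0.18227.
A = 1/(1 − 0.18227) = 1.22.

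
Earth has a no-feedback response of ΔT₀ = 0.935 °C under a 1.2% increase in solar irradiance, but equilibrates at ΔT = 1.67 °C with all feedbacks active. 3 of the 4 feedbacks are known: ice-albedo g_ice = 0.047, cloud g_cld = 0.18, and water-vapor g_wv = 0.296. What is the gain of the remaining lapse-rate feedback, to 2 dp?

-0.08

Amplification A = ΔT/ΔT₀ = 1.67/0.935 = 1.786.
Total gain g = 1 − 1/A = 1 − 1/1.786 = 0.4401.
Known gains sum to 0.047 + 0.18 + 0.296 = 0.523.
g_lr = 0.4401 − 0.523 = -0.08.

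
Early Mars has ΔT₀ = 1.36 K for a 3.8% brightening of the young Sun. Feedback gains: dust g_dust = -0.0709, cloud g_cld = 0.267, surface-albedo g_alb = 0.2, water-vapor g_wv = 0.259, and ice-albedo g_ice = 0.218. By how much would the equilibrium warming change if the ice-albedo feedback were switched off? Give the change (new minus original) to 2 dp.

Original: g = 0.8731, ΔT = 1.36/(1−0.8731) = 10.7171 K.
Without ice-albedo: g' = 0.6551, ΔT' = 1.36/(1−0.6551) = 3.9432 K.
Change = 3.9432 − 10.7171 = -6.77 K.

-6.77 K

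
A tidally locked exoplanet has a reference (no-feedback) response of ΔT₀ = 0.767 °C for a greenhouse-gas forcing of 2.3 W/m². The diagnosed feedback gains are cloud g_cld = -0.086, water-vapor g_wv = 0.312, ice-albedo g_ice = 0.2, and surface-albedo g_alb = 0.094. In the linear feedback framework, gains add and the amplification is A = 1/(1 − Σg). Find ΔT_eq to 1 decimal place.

Total gain g = -0.086 + 0.312 + 0.2 + 0.094 = 0.52.
Amplification A = 1/(1 − 0.52) = 2.083.
ΔT = 0.767 × 2.083 = 1.6 °C.

1.6 °C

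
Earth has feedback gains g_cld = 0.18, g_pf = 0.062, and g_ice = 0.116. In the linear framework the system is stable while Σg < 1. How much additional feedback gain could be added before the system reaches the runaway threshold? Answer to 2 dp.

Current total gain = 0.18 + 0.062 + 0.116 = 0.358.
Margin to runaway = 1 − 0.358 = 0.64.

0.64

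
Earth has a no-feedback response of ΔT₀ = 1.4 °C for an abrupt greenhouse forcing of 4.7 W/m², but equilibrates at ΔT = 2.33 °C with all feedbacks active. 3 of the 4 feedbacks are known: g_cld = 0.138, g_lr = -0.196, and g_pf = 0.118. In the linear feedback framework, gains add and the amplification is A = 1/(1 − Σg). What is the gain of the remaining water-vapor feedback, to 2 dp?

0.34

Amplification A = ΔT/ΔT₀ = 2.33/1.4 = 1.664.
Total gain g = 1 − 1/A = 1 − 1/1.664 = 0.399.
Known gains sum to 0.138 − 0.196 + 0.118 = 0.06.
g_wv = 0.399 − 0.06 = 0.34.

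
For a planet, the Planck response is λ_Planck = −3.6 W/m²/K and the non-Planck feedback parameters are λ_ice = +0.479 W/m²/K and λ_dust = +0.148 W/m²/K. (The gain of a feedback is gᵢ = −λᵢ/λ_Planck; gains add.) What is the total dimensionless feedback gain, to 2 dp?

0.17

Convert to gains: g_ice = 0.479/3.6 = 0.1331; g_dust = 0.148/3.6 = 0.04111.
Total gain g = 0.17421.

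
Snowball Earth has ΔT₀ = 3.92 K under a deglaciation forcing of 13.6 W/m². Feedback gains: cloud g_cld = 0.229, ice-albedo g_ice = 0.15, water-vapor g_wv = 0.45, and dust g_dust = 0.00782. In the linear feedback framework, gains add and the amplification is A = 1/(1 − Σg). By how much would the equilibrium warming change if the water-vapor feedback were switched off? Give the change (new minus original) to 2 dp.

-17.63 K

Original: g = 0.83682, ΔT = 3.92/(1−0.83682) = 24.0226 K.
Without water-vapor: g' = 0.38682, ΔT' = 3.92/(1−0.38682) = 6.3929 K.
Change = 6.3929 − 24.0226 = -17.63 K.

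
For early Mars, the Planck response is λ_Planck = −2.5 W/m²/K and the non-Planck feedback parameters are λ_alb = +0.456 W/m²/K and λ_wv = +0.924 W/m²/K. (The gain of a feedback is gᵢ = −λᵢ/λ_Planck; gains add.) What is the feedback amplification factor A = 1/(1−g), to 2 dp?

Convert to gains: g_alb = 0.456/2.5 = 0.1824; g_wv = 0.924/2.5 = 0.3696.
Total gain g = 0.552.
A = 1/(1 − 0.552) = 2.23.

2.23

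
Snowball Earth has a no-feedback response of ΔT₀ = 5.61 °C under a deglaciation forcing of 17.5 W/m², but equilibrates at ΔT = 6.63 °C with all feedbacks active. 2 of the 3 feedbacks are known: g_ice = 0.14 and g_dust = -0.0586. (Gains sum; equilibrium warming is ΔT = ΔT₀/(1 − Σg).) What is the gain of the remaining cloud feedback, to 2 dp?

Amplification A = ΔT/ΔT₀ = 6.63/5.61 = 1.182.
Total gain g = 1 − 1/A = 1 − 1/1.182 = 0.154.
Known gains sum to 0.14 − 0.0586 = 0.0814.
g_cld = 0.154 − 0.0814 = 0.07.

0.07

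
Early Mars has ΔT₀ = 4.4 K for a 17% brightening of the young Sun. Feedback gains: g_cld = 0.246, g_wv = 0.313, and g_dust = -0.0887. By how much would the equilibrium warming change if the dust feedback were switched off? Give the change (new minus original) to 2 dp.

Original: g = 0.4703, ΔT = 4.4/(1−0.4703) = 8.3066 K.
Without dust: g' = 0.559, ΔT' = 4.4/(1−0.559) = 9.9773 K.
Change = 9.9773 − 8.3066 = 1.67 K.

1.67 K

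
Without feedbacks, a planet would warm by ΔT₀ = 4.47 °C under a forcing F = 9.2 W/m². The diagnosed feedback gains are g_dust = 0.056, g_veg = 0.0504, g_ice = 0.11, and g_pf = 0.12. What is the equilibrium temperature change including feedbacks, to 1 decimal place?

Total gain g = 0.056 + 0.0504 + 0.11 + 0.12 = 0.3364.
Amplification A = 1/(1 − 0.3364) = 1.507.
ΔT = 4.47 × 1.507 = 6.7 °C.

6.7 °C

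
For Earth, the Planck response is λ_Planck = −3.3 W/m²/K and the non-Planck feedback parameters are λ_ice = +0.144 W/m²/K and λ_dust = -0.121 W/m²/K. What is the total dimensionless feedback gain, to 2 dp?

0.01

Convert to gains: g_ice = 0.144/3.3 = 0.04364; g_dust = -0.121/3.3 = -0.03667.
Total gain g = 0.00697.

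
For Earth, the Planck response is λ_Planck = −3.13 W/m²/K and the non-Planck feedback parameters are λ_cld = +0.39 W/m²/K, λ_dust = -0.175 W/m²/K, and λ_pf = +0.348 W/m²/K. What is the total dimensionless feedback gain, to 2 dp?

Convert to gains: g_cld = 0.39/3.13 = 0.1246; g_dust = -0.175/3.13 = -0.05591; g_pf = 0.348/3.13 = 0.1112.
Total gain g = 0.17989.

0.18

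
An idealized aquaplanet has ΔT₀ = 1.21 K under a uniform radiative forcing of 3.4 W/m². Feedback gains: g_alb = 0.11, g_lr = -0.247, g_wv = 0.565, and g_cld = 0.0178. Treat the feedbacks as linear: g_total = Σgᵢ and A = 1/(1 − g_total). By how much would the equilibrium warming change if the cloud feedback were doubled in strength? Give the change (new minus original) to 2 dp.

0.07 K

Original: g = 0.4458, ΔT = 1.21/(1−0.4458) = 2.1833 K.
With doubled cloud: g' = 0.4636, ΔT' = 1.21/(1−0.4636) = 2.2558 K.
Change = 2.2558 − 2.1833 = 0.07 K.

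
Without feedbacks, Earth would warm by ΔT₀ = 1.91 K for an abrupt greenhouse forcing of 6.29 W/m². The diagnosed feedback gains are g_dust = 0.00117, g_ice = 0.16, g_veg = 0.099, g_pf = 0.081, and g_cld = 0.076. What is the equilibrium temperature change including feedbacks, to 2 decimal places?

Total gain g = 0.00117 + 0.16 + 0.099 + 0.081 + 0.076 = 0.41717.
Amplification A = 1/(1 − 0.41717) = 1.716.
ΔT = 1.91 × 1.716 = 3.28 K.

3.28 K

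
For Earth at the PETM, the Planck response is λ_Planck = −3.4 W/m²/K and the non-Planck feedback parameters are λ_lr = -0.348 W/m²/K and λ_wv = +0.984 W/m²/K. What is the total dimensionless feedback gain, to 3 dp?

0.187

Convert to gains: g_lr = -0.348/3.4 = -0.1024; g_wv = 0.984/3.4 = 0.2894.
Total gain g = 0.187.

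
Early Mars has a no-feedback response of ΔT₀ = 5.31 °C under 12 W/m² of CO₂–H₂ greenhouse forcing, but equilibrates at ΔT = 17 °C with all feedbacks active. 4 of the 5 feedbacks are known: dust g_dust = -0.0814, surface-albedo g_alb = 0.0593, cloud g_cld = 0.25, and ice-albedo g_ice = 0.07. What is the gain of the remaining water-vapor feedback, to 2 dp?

0.39

Amplification A = ΔT/ΔT₀ = 17/5.31 = 3.202.
Total gain g = 1 − 1/A = 1 − 1/3.202 = 0.6877.
Known gains sum to -0.0814 + 0.0593 + 0.25 + 0.07 = 0.2979.
g_wv = 0.6877 − 0.2979 = 0.39.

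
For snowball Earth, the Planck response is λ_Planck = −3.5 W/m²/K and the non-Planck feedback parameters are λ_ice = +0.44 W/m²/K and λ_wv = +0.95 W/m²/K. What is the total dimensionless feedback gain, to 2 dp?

0.40

Convert to gains: g_ice = 0.44/3.5 = 0.1257; g_wv = 0.95/3.5 = 0.2714.
Total gain g = 0.3971.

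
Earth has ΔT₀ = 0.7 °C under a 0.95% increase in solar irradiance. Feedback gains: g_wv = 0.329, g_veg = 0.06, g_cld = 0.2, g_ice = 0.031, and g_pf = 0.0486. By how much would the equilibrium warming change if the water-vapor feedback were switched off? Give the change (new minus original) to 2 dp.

-1.05 °C

Original: g = 0.6686, ΔT = 0.7/(1−0.6686) = 2.1123 °C.
Without water-vapor: g' = 0.3396, ΔT' = 0.7/(1−0.3396) = 1.0600 °C.
Change = 1.0600 − 2.1123 = -1.05 °C.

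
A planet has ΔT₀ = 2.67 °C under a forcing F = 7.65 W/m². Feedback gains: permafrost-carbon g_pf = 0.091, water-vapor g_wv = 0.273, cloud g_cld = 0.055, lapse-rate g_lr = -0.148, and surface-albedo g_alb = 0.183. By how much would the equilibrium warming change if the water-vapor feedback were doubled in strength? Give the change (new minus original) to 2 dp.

4.89 °C

Original: g = 0.454, ΔT = 2.67/(1−0.454) = 4.8901 °C.
With doubled water-vapor: g' = 0.727, ΔT' = 2.67/(1−0.727) = 9.7802 °C.
Change = 9.7802 − 4.8901 = 4.89 °C.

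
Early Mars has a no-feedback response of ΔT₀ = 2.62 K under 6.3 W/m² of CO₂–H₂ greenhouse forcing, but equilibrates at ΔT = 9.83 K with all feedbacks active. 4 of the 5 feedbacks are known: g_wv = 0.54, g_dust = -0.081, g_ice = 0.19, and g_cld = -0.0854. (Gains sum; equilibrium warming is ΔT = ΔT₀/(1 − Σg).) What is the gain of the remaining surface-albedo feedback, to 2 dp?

Amplification A = ΔT/ΔT₀ = 9.83/2.62 = 3.752.
Total gain g = 1 − 1/A = 1 − 1/3.752 = 0.7335.
Known gains sum to 0.54 − 0.081 + 0.19 − 0.0854 = 0.5636.
g_alb = 0.7335 − 0.5636 = 0.17.

0.17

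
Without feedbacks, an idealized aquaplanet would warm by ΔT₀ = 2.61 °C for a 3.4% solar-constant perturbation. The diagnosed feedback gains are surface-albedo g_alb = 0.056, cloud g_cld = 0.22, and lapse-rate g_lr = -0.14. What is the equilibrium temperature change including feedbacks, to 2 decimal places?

Total gain g = 0.056 + 0.22 − 0.14 = 0.136.
Amplification A = 1/(1 − 0.136) = 1.157.
ΔT = 2.61 × 1.157 = 3.02 °C.

3.02 °C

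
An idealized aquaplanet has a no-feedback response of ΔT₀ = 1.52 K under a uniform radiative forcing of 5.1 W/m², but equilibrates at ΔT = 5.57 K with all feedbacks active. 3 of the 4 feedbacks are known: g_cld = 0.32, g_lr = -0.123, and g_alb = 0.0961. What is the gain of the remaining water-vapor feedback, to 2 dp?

Amplification A = ΔT/ΔT₀ = 5.57/1.52 = 3.664.
Total gain g = 1 − 1/A = 1 − 1/3.664 = 0.7271.
Known gains sum to 0.32 − 0.123 + 0.0961 = 0.2931.
g_wv = 0.7271 − 0.2931 = 0.43.

0.43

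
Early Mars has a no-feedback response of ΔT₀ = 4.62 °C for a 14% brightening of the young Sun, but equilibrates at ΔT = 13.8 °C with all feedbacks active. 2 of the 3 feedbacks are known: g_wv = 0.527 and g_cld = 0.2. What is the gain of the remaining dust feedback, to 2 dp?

-0.06

Amplification A = ΔT/ΔT₀ = 13.8/4.62 = 2.987.
Total gain g = 1 − 1/A = 1 − 1/2.987 = 0.6652.
Known gains sum to 0.527 + 0.2 = 0.727.
g_dust = 0.6652 − 0.727 = -0.06.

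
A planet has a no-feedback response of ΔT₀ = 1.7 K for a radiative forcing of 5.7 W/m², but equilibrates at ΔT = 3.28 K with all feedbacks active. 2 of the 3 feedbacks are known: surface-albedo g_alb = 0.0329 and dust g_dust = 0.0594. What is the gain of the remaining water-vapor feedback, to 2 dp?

0.39

Amplification A = ΔT/ΔT₀ = 3.28/1.7 = 1.929.
Total gain g = 1 − 1/A = 1 − 1/1.929 = 0.4816.
Known gains sum to 0.0329 + 0.0594 = 0.0923.
g_wv = 0.4816 − 0.0923 = 0.39.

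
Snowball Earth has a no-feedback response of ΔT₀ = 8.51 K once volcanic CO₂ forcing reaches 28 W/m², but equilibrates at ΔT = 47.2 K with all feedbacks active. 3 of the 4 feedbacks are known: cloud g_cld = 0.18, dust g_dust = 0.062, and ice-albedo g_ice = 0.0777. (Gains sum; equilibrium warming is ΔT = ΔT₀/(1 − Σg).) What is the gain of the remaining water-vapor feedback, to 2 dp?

0.50

Amplification A = ΔT/ΔT₀ = 47.2/8.51 = 5.546.
Total gain g = 1 − 1/A = 1 − 1/5.546 = 0.8197.
Known gains sum to 0.18 + 0.062 + 0.0777 = 0.3197.
g_wv = 0.8197 − 0.3197 = 0.50.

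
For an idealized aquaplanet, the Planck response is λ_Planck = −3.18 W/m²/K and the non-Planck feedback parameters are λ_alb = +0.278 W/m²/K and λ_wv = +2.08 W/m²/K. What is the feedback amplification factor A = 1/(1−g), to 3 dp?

3.869

Convert to gains: g_alb = 0.278/3.18 = 0.08742; g_wv = 2.08/3.18 = 0.6541.
Total gain g = 0.74152.
A = 1/(1 − 0.74152) = 3.869.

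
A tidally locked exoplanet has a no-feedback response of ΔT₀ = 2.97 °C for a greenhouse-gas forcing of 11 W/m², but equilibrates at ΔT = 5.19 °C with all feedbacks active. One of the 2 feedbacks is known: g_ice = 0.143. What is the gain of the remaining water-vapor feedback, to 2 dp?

Amplification A = ΔT/ΔT₀ = 5.19/2.97 = 1.747.
Total gain g = 1 − 1/A = 1 − 1/1.747 = 0.4276.
The known gain is 0.143.
g_wv = 0.4276 − 0.143 = 0.28.

0.28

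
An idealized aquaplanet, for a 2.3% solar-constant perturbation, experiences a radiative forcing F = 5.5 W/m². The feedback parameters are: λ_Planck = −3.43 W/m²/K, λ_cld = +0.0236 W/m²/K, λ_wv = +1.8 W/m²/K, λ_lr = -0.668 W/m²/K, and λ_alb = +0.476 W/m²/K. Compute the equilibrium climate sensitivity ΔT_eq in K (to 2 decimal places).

Net feedback parameter λ = (−3.43) + (+0.0236) + (+1.8) + (-0.668) + (+0.476) = -1.7984 W/m²/K.
ΔT = −F/λ = −5.5/(-1.7984) = 3.06 K.

3.06 K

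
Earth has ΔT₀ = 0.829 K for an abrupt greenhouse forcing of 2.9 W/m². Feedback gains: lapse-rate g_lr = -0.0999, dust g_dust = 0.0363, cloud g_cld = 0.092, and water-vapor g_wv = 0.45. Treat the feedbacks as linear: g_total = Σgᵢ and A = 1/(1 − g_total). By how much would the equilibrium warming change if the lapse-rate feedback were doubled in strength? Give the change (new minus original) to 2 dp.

Original: g = 0.4784, ΔT = 0.829/(1−0.4784) = 1.5893 K.
With doubled lapse-rate: g' = 0.3785, ΔT' = 0.829/(1−0.3785) = 1.3339 K.
Change = 1.3339 − 1.5893 = -0.26 K.

-0.26 K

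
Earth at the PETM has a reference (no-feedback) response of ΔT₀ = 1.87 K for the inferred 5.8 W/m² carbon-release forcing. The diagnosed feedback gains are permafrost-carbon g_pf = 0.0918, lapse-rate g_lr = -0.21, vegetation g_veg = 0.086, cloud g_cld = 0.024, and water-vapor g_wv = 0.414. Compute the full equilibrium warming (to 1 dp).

Total gain g = 0.0918 − 0.21 + 0.086 + 0.024 + 0.414 = 0.4058.
Amplification A = 1/(1 − 0.4058) = 1.683.
ΔT = 1.87 × 1.683 = 3.1 K.

3.1 K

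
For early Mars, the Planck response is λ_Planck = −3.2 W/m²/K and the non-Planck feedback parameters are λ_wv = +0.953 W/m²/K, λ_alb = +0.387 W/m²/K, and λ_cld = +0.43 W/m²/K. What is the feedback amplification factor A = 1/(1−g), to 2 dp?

Convert to gains: g_wv = 0.953/3.2 = 0.2978; g_alb = 0.387/3.2 = 0.1209; g_cld = 0.43/3.2 = 0.1344.
Total gain g = 0.5531.
A = 1/(1 − 0.5531) = 2.24.

2.24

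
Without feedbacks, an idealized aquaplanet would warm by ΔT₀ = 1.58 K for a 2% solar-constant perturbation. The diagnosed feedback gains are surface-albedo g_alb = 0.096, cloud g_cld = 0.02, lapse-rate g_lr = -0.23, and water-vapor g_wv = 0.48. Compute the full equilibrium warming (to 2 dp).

Total gain g = 0.096 + 0.02 − 0.23 + 0.48 = 0.366.
Amplification A = 1/(1 − 0.366) = 1.577.
ΔT = 1.58 × 1.577 = 2.49 K.

2.49 K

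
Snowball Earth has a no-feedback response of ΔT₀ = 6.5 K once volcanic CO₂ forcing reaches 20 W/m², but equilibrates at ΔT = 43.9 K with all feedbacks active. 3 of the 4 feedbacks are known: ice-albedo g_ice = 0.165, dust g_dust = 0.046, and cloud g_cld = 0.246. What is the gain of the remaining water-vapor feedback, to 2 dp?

Amplification A = ΔT/ΔT₀ = 43.9/6.5 = 6.754.
Total gain g = 1 − 1/A = 1 − 1/6.754 = 0.8519.
Known gains sum to 0.165 + 0.046 + 0.246 = 0.457.
g_wv = 0.8519 − 0.457 = 0.39.

0.39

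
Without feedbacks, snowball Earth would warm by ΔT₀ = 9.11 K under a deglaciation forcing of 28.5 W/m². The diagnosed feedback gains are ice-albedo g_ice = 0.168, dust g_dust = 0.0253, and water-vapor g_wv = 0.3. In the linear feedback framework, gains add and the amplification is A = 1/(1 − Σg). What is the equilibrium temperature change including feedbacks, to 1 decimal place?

18.0 K

Total gain g = 0.168 + 0.0253 + 0.3 = 0.4933.
Amplification A = 1/(1 − 0.4933) = 1.974.
ΔT = 9.11 × 1.974 = 18.0 K.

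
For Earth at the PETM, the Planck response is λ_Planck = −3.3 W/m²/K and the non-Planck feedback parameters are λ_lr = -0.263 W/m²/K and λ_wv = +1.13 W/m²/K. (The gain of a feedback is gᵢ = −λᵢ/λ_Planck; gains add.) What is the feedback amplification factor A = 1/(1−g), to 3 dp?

Convert to gains: g_lr = -0.263/3.3 = -0.0797; g_wv = 1.13/3.3 = 0.3424.
Total gain g = 0.2627.
A = 1/(1 − 0.2627) = 1.356.

1.356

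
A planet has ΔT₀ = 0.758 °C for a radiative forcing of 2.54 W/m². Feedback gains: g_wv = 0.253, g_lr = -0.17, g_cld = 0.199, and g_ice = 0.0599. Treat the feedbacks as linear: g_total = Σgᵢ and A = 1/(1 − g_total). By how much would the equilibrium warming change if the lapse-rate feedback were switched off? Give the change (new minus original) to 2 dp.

Original: g = 0.3419, ΔT = 0.758/(1−0.3419) = 1.1518 °C.
Without lapse-rate: g' = 0.5119, ΔT' = 0.758/(1−0.5119) = 1.5530 °C.
Change = 1.5530 − 1.1518 = 0.40 °C.

0.40 °C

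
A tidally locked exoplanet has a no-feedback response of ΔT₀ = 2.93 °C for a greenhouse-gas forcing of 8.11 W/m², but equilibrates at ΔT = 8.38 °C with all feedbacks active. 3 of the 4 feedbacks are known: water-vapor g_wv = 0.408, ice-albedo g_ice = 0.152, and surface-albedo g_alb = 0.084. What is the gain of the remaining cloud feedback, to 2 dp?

Amplification A = ΔT/ΔT₀ = 8.38/2.93 = 2.86.
Total gain g = 1 − 1/A = 1 − 1/2.86 = 0.6503.
Known gains sum to 0.408 + 0.152 + 0.084 = 0.644.
g_cld = 0.6503 − 0.644 = 0.01.

0.01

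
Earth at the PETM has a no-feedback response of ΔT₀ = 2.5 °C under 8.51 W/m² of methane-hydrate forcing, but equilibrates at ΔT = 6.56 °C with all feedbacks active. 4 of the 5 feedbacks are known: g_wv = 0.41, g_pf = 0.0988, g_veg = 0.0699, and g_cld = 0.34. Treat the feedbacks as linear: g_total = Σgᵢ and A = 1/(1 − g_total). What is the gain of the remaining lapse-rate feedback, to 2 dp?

-0.30

Amplification A = ΔT/ΔT₀ = 6.56/2.5 = 2.624.
Total gain g = 1 − 1/A = 1 − 1/2.624 = 0.6189.
Known gains sum to 0.41 + 0.0988 + 0.0699 + 0.34 = 0.9187.
g_lr = 0.6189 − 0.9187 = -0.30.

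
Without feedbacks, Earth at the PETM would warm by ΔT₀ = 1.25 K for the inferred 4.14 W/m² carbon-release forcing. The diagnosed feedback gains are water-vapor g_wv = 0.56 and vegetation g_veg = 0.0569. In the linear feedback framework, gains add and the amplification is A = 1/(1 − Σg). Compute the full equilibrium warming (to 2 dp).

Total gain g = 0.56 + 0.0569 = 0.6169.
Amplification A = 1/(1 − 0.6169) = 2.61.
ΔT = 1.25 × 2.61 = 3.26 K.

3.26 K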